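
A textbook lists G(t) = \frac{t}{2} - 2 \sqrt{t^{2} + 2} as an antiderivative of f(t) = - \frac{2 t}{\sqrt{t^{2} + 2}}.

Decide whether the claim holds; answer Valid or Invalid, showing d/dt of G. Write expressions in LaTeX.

Invalid: d/dt[G] - f = \frac{1}{2}, which is not 0.

d/dt[G] = \frac{- 4 t + \sqrt{t^{2} + 2}}{2 \sqrt{t^{2} + 2}}
d/dt[G] - f(t) = \frac{1}{2} != 0.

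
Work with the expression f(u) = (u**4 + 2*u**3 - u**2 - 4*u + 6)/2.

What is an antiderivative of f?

A first test for any F(u): its u-derivative must equal f(u) identically.
Check: d/du[u**5/10 + u**4/4 - u**3/6 - u**2 + 3*u] = u**4/2 + u**3 - u**2/2 - 2*u + 3, which equals f(u).

An antiderivative is F(u) = u**5/10 + u**4/4 - u**3/6 - u**2 + 3*u.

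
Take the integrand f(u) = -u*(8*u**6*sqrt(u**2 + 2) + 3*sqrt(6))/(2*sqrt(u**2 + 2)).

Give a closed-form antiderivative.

An antiderivative F(u) passes only if d/du[F] lands on f(u) exactly.
Check: d/du[-(u**8 + 3*sqrt(6)*sqrt(u**2 + 2))/2] = (-8*u**7*sqrt(u**2 + 2) - 3*sqrt(6)*u)/(2*sqrt(u**2 + 2)), which equals f(u).

An antiderivative is F(u) = -(u**8 + 3*sqrt(6)*sqrt(u**2 + 2))/2.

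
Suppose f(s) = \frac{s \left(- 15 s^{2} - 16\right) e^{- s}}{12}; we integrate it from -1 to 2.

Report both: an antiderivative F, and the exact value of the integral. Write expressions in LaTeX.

Antiderivative: F(s) = \frac{\left(15 s^{3} + 45 s^{2} + 106 s + 106\right) e^{- s}}{12}; value = - \frac{5 e}{2} + \frac{103}{2 e^{2}}

Recognize the product-rule pattern: f = u'v + uv' with u = \frac{5 s^{3}}{4} + \frac{15 s^{2}}{4} + \frac{53 s}{6} + \frac{53}{6}, v = e^{- s}, so integration by parts undoes it.
F(s) = \frac{\left(15 s^{3} + 45 s^{2} + 106 s + 106\right) e^{- s}}{12} is an antiderivative of f.
Check: d/ds[\frac{\left(15 s^{3} + 45 s^{2} + 106 s + 106\right) e^{- s}}{12}] = \frac{\left(- 15 s^{3} - 16 s\right) e^{- s}}{12}, which equals f(s).
F(2) = \frac{103}{2 e^{2}}; F(-1) = \frac{5 e}{2}.
Integral = F(2) - F(-1) = - \frac{5 e}{2} + \frac{103}{2 e^{2}}.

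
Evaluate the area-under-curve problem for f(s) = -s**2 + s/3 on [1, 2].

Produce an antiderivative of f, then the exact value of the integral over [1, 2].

The integrand splits into summands that can be handled one at a time.
F(s) = -s**3/3 + s**2/6 is an antiderivative of f.
Check: d/ds[-s**3/3 + s**2/6] = -s**2 + s/3 = f(s).
F(2) = -2; F(1) = -1/6.
Integral = F(2) - F(1) = -11/6.

Antiderivative: F(s) = -s**3/3 + s**2/6; value = -11/6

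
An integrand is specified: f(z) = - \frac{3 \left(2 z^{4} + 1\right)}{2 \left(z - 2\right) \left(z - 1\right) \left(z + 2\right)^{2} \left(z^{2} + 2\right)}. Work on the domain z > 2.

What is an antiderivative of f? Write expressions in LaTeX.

An antiderivative is F(z) = - \frac{33 \log{\left(z - 2 \right)}}{64} + \frac{\log{\left(z - 1 \right)}}{6} + \frac{91 \log{\left(z + 2 \right)}}{192} - \frac{\log{\left(z^{2} + 2 \right)}}{16} - \frac{\sqrt{2} \operatorname{atan}{\left(\frac{\sqrt{2} z}{2} \right)}}{4} + \frac{11}{16 z + 32}.

The denominator factors as 2 \left(z - 2\right) \left(z - 1\right) \left(z + 2\right)^{2} \left(z^{2} + 2\right); partial fractions split f into directly integrable pieces: - \frac{z + 4}{8 \left(z^{2} + 2\right)} + \frac{91}{192 \left(z + 2\right)} - \frac{11}{16 \left(z + 2\right)^{2}} + \frac{1}{6 \left(z - 1\right)} - \frac{33}{64 \left(z - 2\right)}.
Check: d/dz[- \frac{33 \log{\left(z - 2 \right)}}{64} + \frac{\log{\left(z - 1 \right)}}{6} + \frac{91 \log{\left(z + 2 \right)}}{192} - \frac{\log{\left(z^{2} + 2 \right)}}{16} - \frac{\sqrt{2} \operatorname{atan}{\left(\frac{\sqrt{2} z}{2} \right)}}{4} + \frac{11}{16 z + 32}] = \frac{- 6 z^{4} - 3}{2 z^{6} + 2 z^{5} - 8 z^{4} - 4 z^{3} - 8 z^{2} - 16 z + 32}, which equals f(z).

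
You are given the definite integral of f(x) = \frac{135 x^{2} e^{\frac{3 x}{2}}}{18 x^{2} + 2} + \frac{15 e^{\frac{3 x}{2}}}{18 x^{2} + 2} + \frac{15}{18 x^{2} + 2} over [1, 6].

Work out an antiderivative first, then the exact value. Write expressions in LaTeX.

Integrate term by term and add the pieces.
F(x) = 5 e^{\frac{3 x}{2}} + \frac{5 \operatorname{atan}{\left(3 x \right)}}{2} is an antiderivative of f.
Check: d/dx[5 e^{\frac{3 x}{2}} + \frac{5 \operatorname{atan}{\left(3 x \right)}}{2}] = \frac{135 x^{2} e^{\frac{3 x}{2}} + 15 e^{\frac{3 x}{2}} + 15}{18 x^{2} + 2}, which equals f(x).
F(6) = \frac{5 \operatorname{atan}{\left(18 \right)}}{2} + 5 e^{9}; F(1) = \frac{5 \operatorname{atan}{\left(3 \right)}}{2} + 5 e^{\frac{3}{2}}.
Integral = F(6) - F(1) = - 5 e^{\frac{3}{2}} - \frac{5 \operatorname{atan}{\left(3 \right)}}{2} + \frac{5 \operatorname{atan}{\left(18 \right)}}{2} + 5 e^{9}.

Antiderivative: F(x) = 5 e^{\frac{3 x}{2}} + \frac{5 \operatorname{atan}{\left(3 x \right)}}{2}; value = - 5 e^{\frac{3}{2}} - \frac{5 \operatorname{atan}{\left(3 \right)}}{2} + \frac{5 \operatorname{atan}{\left(18 \right)}}{2} + 5 e^{9}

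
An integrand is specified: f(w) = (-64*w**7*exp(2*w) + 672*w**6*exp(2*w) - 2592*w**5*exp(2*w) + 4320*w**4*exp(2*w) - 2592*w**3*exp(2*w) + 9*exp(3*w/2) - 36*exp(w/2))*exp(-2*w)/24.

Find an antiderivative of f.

An antiderivative is F(w) = (-4*w**8*exp(2*w) + 48*w**7*exp(2*w) - 216*w**6*exp(2*w) + 432*w**5*exp(2*w) - 324*w**4*exp(2*w) - 9*exp(3*w/2) + 12*exp(w/2))*exp(-2*w)/12.

Any candidate F(w) must reproduce f(w) exactly when differentiated.
Check: d/dw[(-4*w**8*exp(2*w) + 48*w**7*exp(2*w) - 216*w**6*exp(2*w) + 432*w**5*exp(2*w) - 324*w**4*exp(2*w) - 9*exp(3*w/2) + 12*exp(w/2))*exp(-2*w)/12] = (-64*w**7*exp(2*w) + 672*w**6*exp(2*w) - 2592*w**5*exp(2*w) + 4320*w**4*exp(2*w) - 2592*w**3*exp(2*w) + 9*exp(3*w/2) - 36*exp(w/2))*exp(-2*w)/24 = f(w).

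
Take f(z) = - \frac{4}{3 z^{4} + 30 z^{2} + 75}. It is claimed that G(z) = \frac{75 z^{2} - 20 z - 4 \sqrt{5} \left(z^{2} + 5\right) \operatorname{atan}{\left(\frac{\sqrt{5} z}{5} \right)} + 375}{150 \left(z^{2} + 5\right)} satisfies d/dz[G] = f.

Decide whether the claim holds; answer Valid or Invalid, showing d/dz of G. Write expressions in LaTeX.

Valid. The derivative of G reproduces f.

d/dz[G] = - \frac{4}{3 z^{4} + 30 z^{2} + 75}
This equals f(z) exactly, so the claim holds.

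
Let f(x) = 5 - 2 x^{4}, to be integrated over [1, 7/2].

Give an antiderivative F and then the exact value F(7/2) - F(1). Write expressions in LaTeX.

Any candidate F(x) must reproduce f(x) exactly when differentiated.
F(x) = - \frac{x \left(2 x^{4} - 25\right)}{5} is an antiderivative of f.
Check: d/dx[- \frac{x \left(2 x^{4} - 25\right)}{5}] = 5 - 2 x^{4} = f(x).
F(7/2) = - \frac{15407}{80}; F(1) = \frac{23}{5}.
Integral = F(7/2) - F(1) = - \frac{3155}{16}.

Antiderivative: F(x) = - \frac{x \left(2 x^{4} - 25\right)}{5}; value = - \frac{3155}{16}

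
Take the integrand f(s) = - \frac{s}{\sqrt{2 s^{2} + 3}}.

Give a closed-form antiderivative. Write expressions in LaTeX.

f matches the chain-rule pattern g'(h)*h' with inner function h(s) = 2 s^{2} + 3; substituting u = h(s) collapses the integral.
Check: d/ds[- \frac{\sqrt{2 s^{2} + 3}}{2}] = - \frac{s}{\sqrt{2 s^{2} + 3}} = f(s).

An antiderivative is F(s) = - \frac{\sqrt{2 s^{2} + 3}}{2}.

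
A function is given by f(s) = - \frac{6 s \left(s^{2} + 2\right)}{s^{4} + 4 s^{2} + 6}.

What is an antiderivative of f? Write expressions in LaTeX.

The substitution u = \frac{s^{4}}{2} + 2 s^{2} + 3 works: f is exactly (dF/du)*(du/ds) for that inner function.
Check: d/ds[- \frac{3 \log{\left(\frac{s^{4}}{2} + 2 s^{2} + 3 \right)}}{2}] = \frac{- 6 s^{3} - 12 s}{s^{4} + 4 s^{2} + 6}, which equals f(s).

An antiderivative is F(s) = - \frac{3 \log{\left(\frac{s^{4}}{2} + 2 s^{2} + 3 \right)}}{2}.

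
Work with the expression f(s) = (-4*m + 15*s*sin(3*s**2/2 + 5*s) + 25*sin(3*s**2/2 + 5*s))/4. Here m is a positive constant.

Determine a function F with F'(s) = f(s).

Check any antiderivative F(s) by computing F'(s) and comparing it with f(s).
Check: d/ds[-m*s - 5*cos(3*s**2/2 + 5*s)/4] = -m + 15*s*sin(3*s**2/2 + 5*s)/4 + 25*sin(3*s**2/2 + 5*s)/4, which equals f(s).

An antiderivative is F(s) = -m*s - 5*cos(3*s**2/2 + 5*s)/4.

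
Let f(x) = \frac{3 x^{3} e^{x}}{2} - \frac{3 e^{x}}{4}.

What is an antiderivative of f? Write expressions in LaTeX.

An antiderivative is F(x) = \frac{\left(6 x^{3} - 18 x^{2} + 36 x - 39\right) e^{x}}{4}.

Recognize the product-rule pattern: f = u'v + uv' with u = \frac{3 x^{3}}{2} - \frac{9 x^{2}}{2} + 9 x - \frac{39}{4}, v = e^{x}, so integration by parts undoes it.
Check: d/dx[\frac{\left(6 x^{3} - 18 x^{2} + 36 x - 39\right) e^{x}}{4}] = \frac{3 x^{3} e^{x}}{2} - \frac{3 e^{x}}{4} = f(x).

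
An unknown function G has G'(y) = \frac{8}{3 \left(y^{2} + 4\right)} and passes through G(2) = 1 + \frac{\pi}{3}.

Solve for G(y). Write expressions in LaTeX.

G(y) = \frac{4 \operatorname{atan}{\left(\frac{y}{2} \right)}}{3} + 1

Any candidate G(y) must reproduce the stated G'(y) exactly.
A general antiderivative is \frac{4 \operatorname{atan}{\left(\frac{y}{2} \right)}}{3} + C.
The condition gives C = 1 + \frac{\pi}{3} - (\frac{\pi}{3}) = 1.
So G(y) = \frac{4 \operatorname{atan}{\left(\frac{y}{2} \right)}}{3} + 1.
Check: d/dy[\frac{4 \operatorname{atan}{\left(\frac{y}{2} \right)}}{3} + 1] = \frac{8}{3 y^{2} + 12}, which equals G'(y).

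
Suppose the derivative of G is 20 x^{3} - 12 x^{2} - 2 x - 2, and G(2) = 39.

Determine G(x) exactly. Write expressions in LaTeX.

The integrand splits into summands that can be handled one at a time.
A general antiderivative is 5 x^{4} - 4 x^{3} - x^{2} - 2 x - 2 + C.
The condition gives C = 39 - (38) = 1.
So G(x) = 5 x^{4} - 4 x^{3} - x^{2} - 2 x - 1.
Check: d/dx[5 x^{4} - 4 x^{3} - x^{2} - 2 x - 1] = 20 x^{3} - 12 x^{2} - 2 x - 2 = G'(x).

G(x) = 5 x^{4} - 4 x^{3} - x^{2} - 2 x - 1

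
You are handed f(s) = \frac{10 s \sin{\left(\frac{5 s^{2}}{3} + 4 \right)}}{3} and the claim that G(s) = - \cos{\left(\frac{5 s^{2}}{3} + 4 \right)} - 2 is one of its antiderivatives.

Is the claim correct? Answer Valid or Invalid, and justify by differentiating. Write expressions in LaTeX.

Valid: G'(s) = f(s).

d/ds[G] = \frac{10 s \sin{\left(\frac{5 s^{2}}{3} + 4 \right)}}{3}
This equals f(s) exactly, so the claim holds.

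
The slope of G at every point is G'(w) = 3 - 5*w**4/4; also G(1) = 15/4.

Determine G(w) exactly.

Whatever form G(w) takes, its d/dw must return the stated G'(w).
A general antiderivative is -w**5/4 + 3*w + C.
The condition gives C = 15/4 - (11/4) = 1.
So G(w) = -(w**5 - 12*w - 4)/4.
Check: d/dw[-(w**5 - 12*w - 4)/4] = 3 - 5*w**4/4 = G'(w).

G(w) = -(w**5 - 12*w - 4)/4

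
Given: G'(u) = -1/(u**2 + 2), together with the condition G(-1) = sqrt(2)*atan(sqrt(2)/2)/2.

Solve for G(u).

Any candidate G(u) must reproduce the stated G'(u) exactly.
A general antiderivative is -sqrt(2)*atan(sqrt(2)*u/2)/2 + C.
The condition gives C = sqrt(2)*atan(sqrt(2)/2)/2 - (sqrt(2)*atan(sqrt(2)/2)/2) = 0.
So G(u) = -sqrt(2)*atan(sqrt(2)*u/2)/2.
Check: d/du[-sqrt(2)*atan(sqrt(2)*u/2)/2] = -1/(u**2 + 2) = G'(u).

G(u) = -sqrt(2)*atan(sqrt(2)*u/2)/2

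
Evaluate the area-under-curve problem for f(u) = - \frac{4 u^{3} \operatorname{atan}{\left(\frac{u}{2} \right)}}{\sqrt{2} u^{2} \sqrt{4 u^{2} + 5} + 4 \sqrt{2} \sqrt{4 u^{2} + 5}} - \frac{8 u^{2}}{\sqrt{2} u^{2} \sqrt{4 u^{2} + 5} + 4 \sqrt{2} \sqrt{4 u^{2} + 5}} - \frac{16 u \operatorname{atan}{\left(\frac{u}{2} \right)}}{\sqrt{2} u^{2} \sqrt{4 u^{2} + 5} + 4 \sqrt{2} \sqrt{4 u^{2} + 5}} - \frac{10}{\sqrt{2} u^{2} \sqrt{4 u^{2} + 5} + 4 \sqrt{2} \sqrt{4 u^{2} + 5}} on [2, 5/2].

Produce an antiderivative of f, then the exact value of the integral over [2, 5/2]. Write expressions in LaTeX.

Antiderivative: F(u) = - \frac{\sqrt{2} \sqrt{4 u^{2} + 5} \operatorname{atan}{\left(\frac{u}{2} \right)}}{2}; value = - \sqrt{15} \operatorname{atan}{\left(\frac{5}{4} \right)} + \frac{\sqrt{42} \pi}{8}

Recognize the product-rule pattern: f = v'r + vr' with v = - \sqrt{2 u^{2} + \frac{5}{2}}, r = \operatorname{atan}{\left(\frac{u}{2} \right)}, so integration by parts undoes it.
F(u) = - \frac{\sqrt{2} \sqrt{4 u^{2} + 5} \operatorname{atan}{\left(\frac{u}{2} \right)}}{2} is an antiderivative of f.
Check: d/du[- \frac{\sqrt{2} \sqrt{4 u^{2} + 5} \operatorname{atan}{\left(\frac{u}{2} \right)}}{2}] = \frac{- 2 \sqrt{2} u^{3} \operatorname{atan}{\left(\frac{u}{2} \right)} - 4 \sqrt{2} u^{2} - 8 \sqrt{2} u \operatorname{atan}{\left(\frac{u}{2} \right)} - 5 \sqrt{2}}{u^{2} \sqrt{4 u^{2} + 5} + 4 \sqrt{4 u^{2} + 5}}, which equals f(u).
F(5/2) = - \sqrt{15} \operatorname{atan}{\left(\frac{5}{4} \right)}; F(2) = - \frac{\sqrt{42} \pi}{8}.
Integral = F(5/2) - F(2) = - \sqrt{15} \operatorname{atan}{\left(\frac{5}{4} \right)} + \frac{\sqrt{42} \pi}{8}.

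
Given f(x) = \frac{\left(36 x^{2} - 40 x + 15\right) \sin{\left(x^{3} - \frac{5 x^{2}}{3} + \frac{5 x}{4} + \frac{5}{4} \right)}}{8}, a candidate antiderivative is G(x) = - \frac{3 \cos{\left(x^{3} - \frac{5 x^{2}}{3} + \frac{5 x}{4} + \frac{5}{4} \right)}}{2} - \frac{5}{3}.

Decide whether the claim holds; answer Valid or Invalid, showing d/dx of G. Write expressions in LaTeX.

d/dx[G] = \frac{9 x^{2} \sin{\left(x^{3} - \frac{5 x^{2}}{3} + \frac{5 x}{4} + \frac{5}{4} \right)}}{2} - 5 x \sin{\left(x^{3} - \frac{5 x^{2}}{3} + \frac{5 x}{4} + \frac{5}{4} \right)} + \frac{15 \sin{\left(x^{3} - \frac{5 x^{2}}{3} + \frac{5 x}{4} + \frac{5}{4} \right)}}{8}
This equals f(x) exactly, so the claim holds.

Valid - differentiating G returns exactly f.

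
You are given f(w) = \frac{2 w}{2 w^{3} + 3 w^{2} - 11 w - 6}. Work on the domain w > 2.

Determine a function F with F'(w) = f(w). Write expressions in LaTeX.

Factor the denominator (\left(w - 2\right) \left(w + 3\right) \left(2 w + 1\right)) and decompose: f = \frac{4}{25 \left(2 w + 1\right)} - \frac{6}{25 \left(w + 3\right)} + \frac{4}{25 \left(w - 2\right)}; each piece integrates to a log, atan, or power term.
Check: d/dw[\frac{4 \log{\left(w - 2 \right)}}{25} + \frac{2 \log{\left(w + \frac{1}{2} \right)}}{25} - \frac{6 \log{\left(w + 3 \right)}}{25}] = \frac{2 w}{2 w^{3} + 3 w^{2} - 11 w - 6} = f(w).

An antiderivative is F(w) = \frac{4 \log{\left(w - 2 \right)}}{25} + \frac{2 \log{\left(w + \frac{1}{2} \right)}}{25} - \frac{6 \log{\left(w + 3 \right)}}{25}.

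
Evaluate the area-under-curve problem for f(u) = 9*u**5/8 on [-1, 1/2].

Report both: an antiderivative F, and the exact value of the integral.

Antiderivative: F(u) = 3*u**6/16; value = -189/1024

For F(u) to be correct the identity F'(u) - f(u) = 0 must hold.
F(u) = 3*u**6/16 is an antiderivative of f.
Check: d/du[3*u**6/16] = 9*u**5/8 = f(u).
F(1/2) = 3/1024; F(-1) = 3/16.
Integral = F(1/2) - F(-1) = -189/1024.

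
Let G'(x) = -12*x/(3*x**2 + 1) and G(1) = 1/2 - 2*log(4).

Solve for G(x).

G(x) = (1 - 4*log(3*x**2 + 1))/2

G'(x) matches the chain-rule pattern g'(h)*h' with inner function h(x) = 3*x**2 + 1; substituting u = h(x) collapses the integral.
A general antiderivative is -2*log(3*x**2 + 1) + C.
The condition gives C = 1/2 - 2*log(4) - (-2*log(4)) = 1/2.
So G(x) = (1 - 4*log(3*x**2 + 1))/2.
Check: d/dx[(1 - 4*log(3*x**2 + 1))/2] = -12*x/(3*x**2 + 1) = G'(x).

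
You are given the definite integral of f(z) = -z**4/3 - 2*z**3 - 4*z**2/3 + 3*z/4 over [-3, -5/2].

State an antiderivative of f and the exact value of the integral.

Antiderivative: F(z) = -z**2*(24*z**3 + 180*z**2 + 160*z - 135)/360; value = 7477/1440

Integrate term by term and add the pieces.
F(z) = -z**2*(24*z**3 + 180*z**2 + 160*z - 135)/360 is an antiderivative of f.
Check: d/dz[-z**2*(24*z**3 + 180*z**2 + 160*z - 135)/360] = -z**4/3 - 2*z**3 - 4*z**2/3 + 3*z/4 = f(z).
F(-5/2) = -1075/288; F(-3) = -357/40.
Integral = F(-5/2) - F(-3) = 7477/1440.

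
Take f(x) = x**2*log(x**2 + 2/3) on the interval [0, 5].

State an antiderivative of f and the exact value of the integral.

Antiderivative: F(x) = x**3*log(x**2 + 2/3)/3 - 2*x**3/9 + 4*x/9 - 4*sqrt(6)*atan(sqrt(6)*x/2)/27; value = -230/9 - 4*sqrt(6)*atan(5*sqrt(6)/2)/27 + 125*log(77/3)/3

Whatever form F(x) takes, F'(x) = f(x) is non-negotiable.
F(x) = x**3*log(x**2 + 2/3)/3 - 2*x**3/9 + 4*x/9 - 4*sqrt(6)*atan(sqrt(6)*x/2)/27 is an antiderivative of f.
Check: d/dx[x**3*log(x**2 + 2/3)/3 - 2*x**3/9 + 4*x/9 - 4*sqrt(6)*atan(sqrt(6)*x/2)/27] = x**2*log(x**2 + 2/3) = f(x).
F(5) = -230/9 - 4*sqrt(6)*atan(5*sqrt(6)/2)/27 + 125*log(77/3)/3; F(0) = 0.
Integral = F(5) - F(0) = -230/9 - 4*sqrt(6)*atan(5*sqrt(6)/2)/27 + 125*log(77/3)/3.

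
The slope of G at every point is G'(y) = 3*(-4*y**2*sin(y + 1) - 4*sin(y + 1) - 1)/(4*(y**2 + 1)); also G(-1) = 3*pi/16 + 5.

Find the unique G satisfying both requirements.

G(y) = 3*cos(y + 1) - 3*atan(y)/4 + 2

Since d/dy undoes antidifferentiation here, G(y) must give back the stated G'(y).
A general antiderivative is 3*cos(y + 1) - 3*atan(y)/4 + C.
The condition gives C = 3*pi/16 + 5 - (3*pi/16 + 3) = 2.
So G(y) = 3*cos(y + 1) - 3*atan(y)/4 + 2.
Check: d/dy[3*cos(y + 1) - 3*atan(y)/4 + 2] = (-12*y**2*sin(y + 1) - 12*sin(y + 1) - 3)/(4*y**2 + 4), which equals G'(y).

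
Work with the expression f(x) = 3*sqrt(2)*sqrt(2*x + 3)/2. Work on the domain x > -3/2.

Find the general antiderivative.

F(x) = sqrt(2)*(2*x + 3)**(3/2)/2 + C

An antiderivative F(x) passes only if d/dx[F] lands on f(x) exactly.
Check: d/dx[sqrt(2)*(2*x + 3)**(3/2)/2] = 3*sqrt(2)*sqrt(2*x + 3)/2 = f(x).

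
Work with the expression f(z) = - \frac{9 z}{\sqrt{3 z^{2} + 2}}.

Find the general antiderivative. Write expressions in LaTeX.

F(z) = - 3 \sqrt{3 z^{2} + 2} + C

f matches the chain-rule pattern g'(h)*h' with inner function h(z) = 3 z^{2} + 2; substituting u = h(z) collapses the integral.
Check: d/dz[- 3 \sqrt{3 z^{2} + 2}] = - \frac{9 z}{\sqrt{3 z^{2} + 2}} = f(z).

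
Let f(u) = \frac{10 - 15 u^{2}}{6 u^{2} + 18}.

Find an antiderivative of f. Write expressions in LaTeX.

An antiderivative is F(u) = \frac{5 \left(- 9 u + 11 \sqrt{3} \operatorname{atan}{\left(\frac{\sqrt{3} u}{3} \right)}\right)}{18}.

A candidate is checked by its d/du: the result must match f(u).
Check: d/du[\frac{5 \left(- 9 u + 11 \sqrt{3} \operatorname{atan}{\left(\frac{\sqrt{3} u}{3} \right)}\right)}{18}] = \frac{10 - 15 u^{2}}{6 u^{2} + 18} = f(u).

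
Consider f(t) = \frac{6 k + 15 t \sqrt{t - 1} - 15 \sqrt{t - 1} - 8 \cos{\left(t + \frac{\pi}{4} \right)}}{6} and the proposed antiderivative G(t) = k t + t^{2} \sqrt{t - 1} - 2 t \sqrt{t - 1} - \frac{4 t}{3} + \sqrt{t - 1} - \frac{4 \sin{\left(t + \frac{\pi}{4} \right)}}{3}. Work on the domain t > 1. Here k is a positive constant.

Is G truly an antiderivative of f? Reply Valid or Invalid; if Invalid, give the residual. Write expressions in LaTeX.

Invalid: d/dt[G] - f = - \frac{4}{3}, which is not 0.

d/dt[G] = \frac{6 k \sqrt{t - 1} + 15 t^{2} - 30 t - 8 \sqrt{t - 1} \cos{\left(t + \frac{\pi}{4} \right)} - 8 \sqrt{t - 1} + 15}{6 \sqrt{t - 1}}
d/dt[G] - f(t) = - \frac{4}{3} != 0.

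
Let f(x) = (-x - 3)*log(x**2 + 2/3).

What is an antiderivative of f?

An antiderivative is F(x) = (3*x**2 + 3*x*(-x - 6)*log(x**2 + 2/3) + 36*x - 2*log(x**2 + 2/3) - 12*sqrt(6)*atan(sqrt(6)*x/2))/6.

A first test for any F(x): its x-derivative must equal f(x) identically.
Check: d/dx[(3*x**2 + 3*x*(-x - 6)*log(x**2 + 2/3) + 36*x - 2*log(x**2 + 2/3) - 12*sqrt(6)*atan(sqrt(6)*x/2))/6] = -x*log(x**2 + 2/3) - 3*log(x**2 + 2/3), which equals f(x).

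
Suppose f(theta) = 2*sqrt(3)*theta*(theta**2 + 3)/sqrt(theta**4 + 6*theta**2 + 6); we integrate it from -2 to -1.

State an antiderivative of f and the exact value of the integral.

Antiderivative: F(theta) = sqrt(3)*sqrt(theta**4 + 6*theta**2 + 6); value = -sqrt(138) + sqrt(39)

f matches the chain-rule pattern g'(h)*h' with inner function h(theta) = theta**4/3 + 2*theta**2 + 2; substituting u = h(theta) collapses the integral.
F(theta) = sqrt(3)*sqrt(theta**4 + 6*theta**2 + 6) is an antiderivative of f.
Check: d/dtheta[sqrt(3)*sqrt(theta**4 + 6*theta**2 + 6)] = (2*sqrt(3)*theta**3 + 6*sqrt(3)*theta)/sqrt(theta**4 + 6*theta**2 + 6), which equals f(theta).
F(-1) = sqrt(39); F(-2) = sqrt(138).
Integral = F(-1) - F(-2) = -sqrt(138) + sqrt(39).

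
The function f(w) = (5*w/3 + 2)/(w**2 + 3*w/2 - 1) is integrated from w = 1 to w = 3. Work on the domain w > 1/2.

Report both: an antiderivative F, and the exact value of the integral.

Factor the denominator (3*(w + 2)*(2*w - 1)) and decompose: f = 34/(15*(2*w - 1)) + 8/(15*(w + 2)); each piece integrates to a log, atan, or power term.
F(w) = 17*log(w - 1/2)/15 + 8*log(w + 2)/15 is an antiderivative of f.
Check: d/dw[17*log(w - 1/2)/15 + 8*log(w + 2)/15] = (10*w + 12)/(6*w**2 + 9*w - 6), which equals f(w).
F(3) = 8*log(5)/15 + 17*log(5/2)/15; F(1) = -17*log(2)/15 + 8*log(3)/15.
Integral = F(3) - F(1) = -8*log(3)/15 + 17*log(2)/15 + 8*log(5)/15 + 17*log(5/2)/15.

Antiderivative: F(w) = 17*log(w - 1/2)/15 + 8*log(w + 2)/15; value = -8*log(3)/15 + 17*log(2)/15 + 8*log(5)/15 + 17*log(5/2)/15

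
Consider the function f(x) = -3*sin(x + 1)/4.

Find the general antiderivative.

Check any antiderivative F(x) by computing F'(x) and comparing it with f(x).
Check: d/dx[3*cos(x + 1)/4] = -3*sin(x + 1)/4 = f(x).

F(x) = 3*cos(x + 1)/4 + C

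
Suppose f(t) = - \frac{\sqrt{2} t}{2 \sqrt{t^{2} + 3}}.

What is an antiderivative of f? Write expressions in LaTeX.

f matches the chain-rule pattern g'(h)*h' with inner function h(t) = \frac{t^{2}}{2} + \frac{3}{2}; substituting u = h(t) collapses the integral.
Check: d/dt[- \frac{\sqrt{2} \sqrt{t^{2} + 3}}{2}] = - \frac{\sqrt{2} t}{2 \sqrt{t^{2} + 3}} = f(t).

An antiderivative is F(t) = - \frac{\sqrt{2} \sqrt{t^{2} + 3}}{2}.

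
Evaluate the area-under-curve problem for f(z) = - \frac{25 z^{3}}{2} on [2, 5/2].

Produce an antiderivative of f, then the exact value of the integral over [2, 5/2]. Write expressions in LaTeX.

Antiderivative: F(z) = - \frac{25 z^{4}}{8}; value = - \frac{9225}{128}

A candidate is checked by its d/dz: the result must match f(z).
F(z) = - \frac{25 z^{4}}{8} is an antiderivative of f.
Check: d/dz[- \frac{25 z^{4}}{8}] = - \frac{25 z^{3}}{2} = f(z).
F(5/2) = - \frac{15625}{128}; F(2) = -50.
Integral = F(5/2) - F(2) = - \frac{9225}{128}.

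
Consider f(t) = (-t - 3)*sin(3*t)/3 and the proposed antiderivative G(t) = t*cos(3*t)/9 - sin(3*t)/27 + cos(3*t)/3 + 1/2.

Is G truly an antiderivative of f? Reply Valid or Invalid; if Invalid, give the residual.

d/dt[G] = -t*sin(3*t)/3 - sin(3*t)
This equals f(t) exactly, so the claim holds.

Valid - differentiating G returns exactly f.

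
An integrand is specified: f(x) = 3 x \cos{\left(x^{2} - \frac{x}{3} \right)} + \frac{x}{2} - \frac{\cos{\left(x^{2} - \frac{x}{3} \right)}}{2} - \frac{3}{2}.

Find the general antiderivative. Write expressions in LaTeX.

Integrate term by term and add the pieces.
Check: d/dx[\frac{x^{2}}{4} - \frac{3 x}{2} + \frac{3 \sin{\left(x^{2} - \frac{x}{3} \right)}}{2}] = 3 x \cos{\left(x^{2} - \frac{x}{3} \right)} + \frac{x}{2} - \frac{\cos{\left(x^{2} - \frac{x}{3} \right)}}{2} - \frac{3}{2} = f(x).

F(x) = \frac{x^{2}}{4} - \frac{3 x}{2} + \frac{3 \sin{\left(x^{2} - \frac{x}{3} \right)}}{2} + C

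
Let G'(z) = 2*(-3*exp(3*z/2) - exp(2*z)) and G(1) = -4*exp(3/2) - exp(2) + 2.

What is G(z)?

A candidate passes only if d/dz[G] lands on the given G'(z) exactly.
A general antiderivative is -4*exp(3*z/2) - exp(2*z) + C.
The condition gives C = -4*exp(3/2) - exp(2) + 2 - (-4*exp(3/2) - exp(2)) = 2.
So G(z) = -4*exp(3*z/2) - exp(2*z) + 2.
Check: d/dz[-4*exp(3*z/2) - exp(2*z) + 2] = -6*exp(3*z/2) - 2*exp(2*z), which equals G'(z).

G(z) = -4*exp(3*z/2) - exp(2*z) + 2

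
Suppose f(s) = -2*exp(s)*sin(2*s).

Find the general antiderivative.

F(s) = -2*exp(s)*sin(2*s)/5 + 4*exp(s)*cos(2*s)/5 + C

For F(s) to be correct the identity F'(s) - f(s) = 0 must hold.
Check: d/ds[-2*exp(s)*sin(2*s)/5 + 4*exp(s)*cos(2*s)/5] = -2*exp(s)*sin(2*s) = f(s).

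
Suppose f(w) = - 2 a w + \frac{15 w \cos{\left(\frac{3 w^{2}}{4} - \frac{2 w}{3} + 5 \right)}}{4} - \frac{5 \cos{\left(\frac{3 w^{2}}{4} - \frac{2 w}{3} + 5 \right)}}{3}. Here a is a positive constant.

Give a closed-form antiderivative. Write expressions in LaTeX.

The integrand splits into summands that can be handled one at a time.
Check: d/dw[- a w^{2} + \frac{5 \sin{\left(\frac{3 w^{2}}{4} - \frac{2 w}{3} + 5 \right)}}{2}] = - 2 a w + \frac{15 w \cos{\left(\frac{3 w^{2}}{4} - \frac{2 w}{3} + 5 \right)}}{4} - \frac{5 \cos{\left(\frac{3 w^{2}}{4} - \frac{2 w}{3} + 5 \right)}}{3} = f(w).

An antiderivative is F(w) = - a w^{2} + \frac{5 \sin{\left(\frac{3 w^{2}}{4} - \frac{2 w}{3} + 5 \right)}}{2}.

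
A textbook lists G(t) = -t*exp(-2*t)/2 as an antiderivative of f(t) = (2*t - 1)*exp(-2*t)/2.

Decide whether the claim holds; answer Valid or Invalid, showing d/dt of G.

Valid - the claim checks out under differentiation.

d/dt[G] = (2*t - 1)*exp(-2*t)/2
This equals f(t) exactly, so the claim holds.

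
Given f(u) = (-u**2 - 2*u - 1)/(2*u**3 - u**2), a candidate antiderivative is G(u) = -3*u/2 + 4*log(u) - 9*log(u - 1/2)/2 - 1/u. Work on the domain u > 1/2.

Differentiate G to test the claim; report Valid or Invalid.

Invalid: d/du[G] - f = -3/2, which is not 0.

d/du[G] = (-6*u**3 + u**2 - 4*u - 2)/(4*u**3 - 2*u**2)
d/du[G] - f(u) = -3/2 != 0.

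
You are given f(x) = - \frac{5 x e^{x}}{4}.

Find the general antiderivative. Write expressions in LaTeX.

F(x) = - \frac{5 x e^{x}}{4} + \frac{5 e^{x}}{4} + C

Recognize the product-rule pattern: f = u'v + uv' with u = \frac{5}{4} - \frac{5 x}{4}, v = e^{x}, so integration by parts undoes it.
Check: d/dx[- \frac{5 x e^{x}}{4} + \frac{5 e^{x}}{4}] = - \frac{5 x e^{x}}{4} = f(x).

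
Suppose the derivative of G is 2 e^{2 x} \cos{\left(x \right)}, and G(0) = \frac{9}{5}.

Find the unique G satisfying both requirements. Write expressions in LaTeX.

Recover the given G'(x) by differentiating a candidate G(x); any mismatch rules it out.
A general antiderivative is \frac{2 e^{2 x} \sin{\left(x \right)}}{5} + \frac{4 e^{2 x} \cos{\left(x \right)}}{5} + C.
The condition gives C = \frac{9}{5} - (\frac{4}{5}) = 1.
So G(x) = \frac{2 e^{2 x} \sin{\left(x \right)} + 4 e^{2 x} \cos{\left(x \right)} + 5}{5}.
Check: d/dx[\frac{2 e^{2 x} \sin{\left(x \right)} + 4 e^{2 x} \cos{\left(x \right)} + 5}{5}] = 2 e^{2 x} \cos{\left(x \right)} = G'(x).

G(x) = \frac{2 e^{2 x} \sin{\left(x \right)} + 4 e^{2 x} \cos{\left(x \right)} + 5}{5}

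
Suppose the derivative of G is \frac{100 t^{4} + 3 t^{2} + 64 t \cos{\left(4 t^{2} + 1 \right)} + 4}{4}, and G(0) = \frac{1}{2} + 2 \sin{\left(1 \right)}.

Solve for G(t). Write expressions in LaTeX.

Differentiate the proposed G(t) back; it has to land on the given G'(t).
A general antiderivative is 5 t^{5} + \frac{t^{3}}{4} + t + 2 \sin{\left(4 t^{2} + 1 \right)} + \frac{1}{2} + C.
The condition gives C = \frac{1}{2} + 2 \sin{\left(1 \right)} - (\frac{1}{2} + 2 \sin{\left(1 \right)}) = 0.
So G(t) = 5 t^{5} + \frac{t^{3}}{4} + t + 2 \sin{\left(4 t^{2} + 1 \right)} + \frac{1}{2}.
Check: d/dt[5 t^{5} + \frac{t^{3}}{4} + t + 2 \sin{\left(4 t^{2} + 1 \right)} + \frac{1}{2}] = 25 t^{4} + \frac{3 t^{2}}{4} + 16 t \cos{\left(4 t^{2} + 1 \right)} + 1, which equals G'(t).

G(t) = 5 t^{5} + \frac{t^{3}}{4} + t + 2 \sin{\left(4 t^{2} + 1 \right)} + \frac{1}{2}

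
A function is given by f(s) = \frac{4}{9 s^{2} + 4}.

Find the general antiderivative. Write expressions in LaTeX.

F(s) = \frac{2 \operatorname{atan}{\left(\frac{3 s}{2} \right)}}{3} + C

Whatever form F(s) takes, F'(s) = f(s) is non-negotiable.
Check: d/ds[\frac{2 \operatorname{atan}{\left(\frac{3 s}{2} \right)}}{3}] = \frac{4}{9 s^{2} + 4} = f(s).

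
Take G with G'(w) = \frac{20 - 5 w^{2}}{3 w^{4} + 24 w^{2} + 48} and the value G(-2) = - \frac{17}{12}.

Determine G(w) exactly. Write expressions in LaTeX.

G'(w) has the shape u'v + uv' for u = \frac{5 w}{3} and v = \frac{1}{w^{2} + 4} — it is the derivative of the product u*v.
A general antiderivative is \frac{5 w}{3 \left(w^{2} + 4\right)} + C.
The condition gives C = - \frac{17}{12} - (- \frac{5}{12}) = -1.
So G(w) = \frac{5 w}{3 w^{2} + 12} - 1.
Check: d/dw[\frac{5 w}{3 w^{2} + 12} - 1] = \frac{20 - 5 w^{2}}{3 w^{4} + 24 w^{2} + 48} = G'(w).

G(w) = \frac{5 w}{3 w^{2} + 12} - 1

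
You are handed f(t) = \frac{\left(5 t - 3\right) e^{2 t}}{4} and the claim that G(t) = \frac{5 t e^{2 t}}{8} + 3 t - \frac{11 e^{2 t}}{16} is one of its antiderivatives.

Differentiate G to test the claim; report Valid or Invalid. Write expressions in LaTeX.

d/dt[G] = \frac{5 t e^{2 t}}{4} - \frac{3 e^{2 t}}{4} + 3
d/dt[G] - f(t) = 3 != 0.

Invalid: d/dt[G] - f = 3, which is not 0.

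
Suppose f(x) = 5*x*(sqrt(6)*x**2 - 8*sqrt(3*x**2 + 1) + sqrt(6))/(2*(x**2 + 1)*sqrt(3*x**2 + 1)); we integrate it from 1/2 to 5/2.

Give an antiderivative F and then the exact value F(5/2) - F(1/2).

Any candidate F(x) must reproduce f(x) exactly when differentiated.
F(x) = sqrt(3)*(5*sqrt(2)*sqrt(3*x**2 + 1) - 10*sqrt(3)*log(x**4 + 2*x**2 + 1))/6 is an antiderivative of f.
Check: d/dx[sqrt(3)*(5*sqrt(2)*sqrt(3*x**2 + 1) - 10*sqrt(3)*log(x**4 + 2*x**2 + 1))/6] = (5*sqrt(6)*x**3 - 40*x*sqrt(3*x**2 + 1) + 5*sqrt(6)*x)/(2*x**2*sqrt(3*x**2 + 1) + 2*sqrt(3*x**2 + 1)), which equals f(x).
F(5/2) = -5*log(841/16) + 5*sqrt(474)/12; F(1/2) = -5*log(25/16) + 5*sqrt(42)/12.
Integral = F(5/2) - F(1/2) = -5*log(841/16) - 5*sqrt(42)/12 + 5*log(25/16) + 5*sqrt(474)/12.

Antiderivative: F(x) = sqrt(3)*(5*sqrt(2)*sqrt(3*x**2 + 1) - 10*sqrt(3)*log(x**4 + 2*x**2 + 1))/6; value = -5*log(841/16) - 5*sqrt(42)/12 + 5*log(25/16) + 5*sqrt(474)/12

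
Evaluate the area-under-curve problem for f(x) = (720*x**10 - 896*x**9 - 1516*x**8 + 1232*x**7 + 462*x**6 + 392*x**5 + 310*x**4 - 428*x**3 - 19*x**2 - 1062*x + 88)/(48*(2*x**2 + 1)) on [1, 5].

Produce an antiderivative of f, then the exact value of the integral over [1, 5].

Antiderivative: F(x) = ((2*x**2 - x - 4)**2*(10*x**5 - 4*x**4 + 3*x + 5) - 240*log(2*x**2 + 1))/48; value = -5*log(51) + 5*log(3) + 4030187/4

Any candidate F(x) must reproduce f(x) exactly when differentiated.
F(x) = ((2*x**2 - x - 4)**2*(10*x**5 - 4*x**4 + 3*x + 5) - 240*log(2*x**2 + 1))/48 is an antiderivative of f.
Check: d/dx[((2*x**2 - x - 4)**2*(10*x**5 - 4*x**4 + 3*x + 5) - 240*log(2*x**2 + 1))/48] = (720*x**10 - 896*x**9 - 1516*x**8 + 1232*x**7 + 462*x**6 + 392*x**5 + 310*x**4 - 428*x**3 - 19*x**2 - 1062*x + 88)/(96*x**2 + 48), which equals f(x).
F(5) = 8060395/8 - 5*log(51); F(1) = 21/8 - 5*log(3).
Integral = F(5) - F(1) = -5*log(51) + 5*log(3) + 4030187/4.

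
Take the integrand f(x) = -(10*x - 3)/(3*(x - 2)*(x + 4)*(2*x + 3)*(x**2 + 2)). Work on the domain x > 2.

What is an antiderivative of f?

Factor the denominator (3*(x - 2)*(x + 4)*(2*x + 3)*(x**2 + 2)) and decompose: f = (211*x + 83)/(2754*(x**2 + 2)) - 96/(595*(2*x + 3)) + 43/(1620*(x + 4)) - 17/(756*(x - 2)); each piece integrates to a log, atan, or power term.
Check: d/dx[-17*log(x - 2)/756 - 48*log(x + 3/2)/595 + 43*log(x + 4)/1620 + 211*log(x**2 + 2)/5508 + 83*sqrt(2)*atan(sqrt(2)*x/2)/5508] = (3 - 10*x)/(6*x**5 + 21*x**4 - 18*x**3 - 30*x**2 - 60*x - 144), which equals f(x).

An antiderivative is F(x) = -17*log(x - 2)/756 - 48*log(x + 3/2)/595 + 43*log(x + 4)/1620 + 211*log(x**2 + 2)/5508 + 83*sqrt(2)*atan(sqrt(2)*x/2)/5508.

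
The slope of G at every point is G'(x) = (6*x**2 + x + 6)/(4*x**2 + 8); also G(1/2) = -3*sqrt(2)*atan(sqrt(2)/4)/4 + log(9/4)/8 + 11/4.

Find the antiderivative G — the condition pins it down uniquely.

G(x) = (12*x + log(x**2 + 2) - 6*sqrt(2)*atan(sqrt(2)*x/2) + 16)/8

Differentiate the proposed G(x) back; it has to land on the given G'(x).
A general antiderivative is 3*x/2 + log(x**2 + 2)/8 - 3*sqrt(2)*atan(sqrt(2)*x/2)/4 + C.
The condition gives C = -3*sqrt(2)*atan(sqrt(2)/4)/4 + log(9/4)/8 + 11/4 - (-3*sqrt(2)*atan(sqrt(2)/4)/4 + log(9/4)/8 + 3/4) = 2.
So G(x) = (12*x + log(x**2 + 2) - 6*sqrt(2)*atan(sqrt(2)*x/2) + 16)/8.
Check: d/dx[(12*x + log(x**2 + 2) - 6*sqrt(2)*atan(sqrt(2)*x/2) + 16)/8] = (6*x**2 + x + 6)/(4*x**2 + 8) = G'(x).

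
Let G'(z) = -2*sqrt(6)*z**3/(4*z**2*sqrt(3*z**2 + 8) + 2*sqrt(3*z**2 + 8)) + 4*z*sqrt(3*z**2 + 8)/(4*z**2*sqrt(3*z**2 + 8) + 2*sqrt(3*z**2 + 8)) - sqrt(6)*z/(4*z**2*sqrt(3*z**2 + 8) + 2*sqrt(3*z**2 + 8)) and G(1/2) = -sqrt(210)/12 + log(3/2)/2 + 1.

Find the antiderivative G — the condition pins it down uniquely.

Integrate term by term and add the pieces.
A general antiderivative is -sqrt(z**2/2 + 4/3) + log(2*z**2 + 1)/2 + C.
The condition gives C = -sqrt(210)/12 + log(3/2)/2 + 1 - (-sqrt(210)/12 + log(3/2)/2) = 1.
So G(z) = (-sqrt(6)*sqrt(3*z**2 + 8) + 3*log(2*z**2 + 1) + 6)/6.
Check: d/dz[(-sqrt(6)*sqrt(3*z**2 + 8) + 3*log(2*z**2 + 1) + 6)/6] = (-2*sqrt(6)*z**3 + 4*z*sqrt(3*z**2 + 8) - sqrt(6)*z)/(4*z**2*sqrt(3*z**2 + 8) + 2*sqrt(3*z**2 + 8)), which equals G'(z).

G(z) = (-sqrt(6)*sqrt(3*z**2 + 8) + 3*log(2*z**2 + 1) + 6)/6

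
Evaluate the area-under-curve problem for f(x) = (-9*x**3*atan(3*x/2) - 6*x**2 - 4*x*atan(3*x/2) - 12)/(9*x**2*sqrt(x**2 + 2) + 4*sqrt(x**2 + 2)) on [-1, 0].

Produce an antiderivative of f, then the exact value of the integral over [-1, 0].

Antiderivative: F(x) = -sqrt(x**2 + 2)*atan(3*x/2); value = -sqrt(3)*atan(3/2)

Recognize the product-rule pattern: f = u'v + uv' with u = -sqrt(x**2 + 2), v = atan(3*x/2), so integration by parts undoes it.
F(x) = -sqrt(x**2 + 2)*atan(3*x/2) is an antiderivative of f.
Check: d/dx[-sqrt(x**2 + 2)*atan(3*x/2)] = (-9*x**3*atan(3*x/2) - 6*x**2 - 4*x*atan(3*x/2) - 12)/(9*x**2*sqrt(x**2 + 2) + 4*sqrt(x**2 + 2)) = f(x).
F(0) = 0; F(-1) = sqrt(3)*atan(3/2).
Integral = F(0) - F(-1) = -sqrt(3)*atan(3/2).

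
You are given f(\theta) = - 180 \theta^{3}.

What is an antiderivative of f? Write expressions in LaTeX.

An antiderivative is F(\theta) = - 45 \theta^{4}.

Recover f(\theta) by differentiating a candidate F(\theta); any mismatch rules it out.
Check: d/d\theta[- 45 \theta^{4}] = - 180 \theta^{3} = f(\theta).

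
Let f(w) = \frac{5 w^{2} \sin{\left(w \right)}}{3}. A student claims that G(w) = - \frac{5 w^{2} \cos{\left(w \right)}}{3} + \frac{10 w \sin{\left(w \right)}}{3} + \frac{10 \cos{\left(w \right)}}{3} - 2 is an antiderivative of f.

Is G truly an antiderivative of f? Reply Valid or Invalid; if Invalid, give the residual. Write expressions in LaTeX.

d/dw[G] = \frac{5 w^{2} \sin{\left(w \right)}}{3}
This equals f(w) exactly, so the claim holds.

Valid. The derivative of G reproduces f.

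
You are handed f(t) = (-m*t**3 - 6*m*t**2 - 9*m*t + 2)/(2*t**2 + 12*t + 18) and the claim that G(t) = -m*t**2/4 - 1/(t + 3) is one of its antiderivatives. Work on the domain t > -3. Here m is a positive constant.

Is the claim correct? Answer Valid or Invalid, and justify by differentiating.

Valid. The derivative of G reproduces f.

d/dt[G] = (-m*t**3 - 6*m*t**2 - 9*m*t + 2)/(2*t**2 + 12*t + 18)
This equals f(t) exactly, so the claim holds.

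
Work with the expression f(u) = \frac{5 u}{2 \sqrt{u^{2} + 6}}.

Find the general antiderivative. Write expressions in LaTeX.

The substitution w = u^{2} + 6 works: f is exactly (dF/dw)*(dw/du) for that inner function.
Check: d/du[\frac{5 \sqrt{u^{2} + 6}}{2}] = \frac{5 u}{2 \sqrt{u^{2} + 6}} = f(u).

F(u) = \frac{5 \sqrt{u^{2} + 6}}{2} + C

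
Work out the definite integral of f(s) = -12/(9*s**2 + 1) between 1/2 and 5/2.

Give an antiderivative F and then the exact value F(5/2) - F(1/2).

An antiderivative F(s) passes only if d/ds[F] lands on f(s) exactly.
F(s) = -4*atan(3*s) is an antiderivative of f.
Check: d/ds[-4*atan(3*s)] = -12/(9*s**2 + 1) = f(s).
F(5/2) = -4*atan(15/2); F(1/2) = -4*atan(3/2).
Integral = F(5/2) - F(1/2) = -4*atan(15/2) + 4*atan(3/2).

Antiderivative: F(s) = -4*atan(3*s); value = -4*atan(15/2) + 4*atan(3/2)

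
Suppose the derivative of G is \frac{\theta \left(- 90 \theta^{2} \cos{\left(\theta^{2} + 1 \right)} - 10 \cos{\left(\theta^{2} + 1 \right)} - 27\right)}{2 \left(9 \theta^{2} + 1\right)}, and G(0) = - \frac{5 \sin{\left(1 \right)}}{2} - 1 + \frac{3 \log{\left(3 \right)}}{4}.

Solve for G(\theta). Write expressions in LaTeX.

Whatever form G(\theta) takes, its d/d\theta must return the stated G'(\theta).
A general antiderivative is - \frac{3 \log{\left(3 \theta^{2} + \frac{1}{3} \right)}}{4} - \frac{5 \sin{\left(\theta^{2} + 1 \right)}}{2} + C.
The condition gives C = - \frac{5 \sin{\left(1 \right)}}{2} - 1 + \frac{3 \log{\left(3 \right)}}{4} - (- \frac{5 \sin{\left(1 \right)}}{2} + \frac{3 \log{\left(3 \right)}}{4}) = -1.
So G(\theta) = - \frac{3 \log{\left(3 \theta^{2} + \frac{1}{3} \right)}}{4} - \frac{5 \sin{\left(\theta^{2} + 1 \right)}}{2} - 1.
Check: d/d\theta[- \frac{3 \log{\left(3 \theta^{2} + \frac{1}{3} \right)}}{4} - \frac{5 \sin{\left(\theta^{2} + 1 \right)}}{2} - 1] = \frac{- 90 \theta^{3} \cos{\left(\theta^{2} + 1 \right)} - 10 \theta \cos{\left(\theta^{2} + 1 \right)} - 27 \theta}{18 \theta^{2} + 2}, which equals G'(\theta).

G(\theta) = - \frac{3 \log{\left(3 \theta^{2} + \frac{1}{3} \right)}}{4} - \frac{5 \sin{\left(\theta^{2} + 1 \right)}}{2} - 1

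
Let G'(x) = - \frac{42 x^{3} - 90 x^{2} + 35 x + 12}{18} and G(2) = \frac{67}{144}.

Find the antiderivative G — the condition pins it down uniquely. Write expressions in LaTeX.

Whatever form G(x) takes, its d/dx must return the stated G'(x).
A general antiderivative is \frac{2 x^{4}}{3} - \frac{5 x^{3}}{3} + x - \frac{5 \left(x^{2} - \frac{4 x}{3} - \frac{1}{2}\right)^{2}}{4} + 3 + C.
The condition gives C = \frac{67}{144} - (\frac{211}{144}) = -1.
So G(x) = - \frac{7 x^{4}}{12} + \frac{5 x^{3}}{3} - \frac{35 x^{2}}{36} - \frac{2 x}{3} + \frac{27}{16}.
Check: d/dx[- \frac{7 x^{4}}{12} + \frac{5 x^{3}}{3} - \frac{35 x^{2}}{36} - \frac{2 x}{3} + \frac{27}{16}] = - \frac{7 x^{3}}{3} + 5 x^{2} - \frac{35 x}{18} - \frac{2}{3}, which equals G'(x).

G(x) = - \frac{7 x^{4}}{12} + \frac{5 x^{3}}{3} - \frac{35 x^{2}}{36} - \frac{2 x}{3} + \frac{27}{16}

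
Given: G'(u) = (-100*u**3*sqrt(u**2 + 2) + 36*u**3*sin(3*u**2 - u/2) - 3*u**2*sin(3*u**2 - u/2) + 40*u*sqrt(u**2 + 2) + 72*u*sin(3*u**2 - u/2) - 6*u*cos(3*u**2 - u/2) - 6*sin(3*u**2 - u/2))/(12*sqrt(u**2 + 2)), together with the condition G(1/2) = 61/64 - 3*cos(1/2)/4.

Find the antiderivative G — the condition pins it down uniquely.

G(u) = -25*u**4/12 + 5*u**2/3 - sqrt(u**2 + 2)*cos(3*u**2 - u/2)/2 + 2/3

Check a candidate G(u) by differentiating: d/du[G] must match the given G'(u).
A general antiderivative is -(1 - 5*u**2/2)**2/3 - sqrt(u**2 + 2)*cos(3*u**2 - u/2)/2 + C.
The condition gives C = 61/64 - 3*cos(1/2)/4 - (-3*cos(1/2)/4 - 3/64) = 1.
So G(u) = -25*u**4/12 + 5*u**2/3 - sqrt(u**2 + 2)*cos(3*u**2 - u/2)/2 + 2/3.
Check: d/du[-25*u**4/12 + 5*u**2/3 - sqrt(u**2 + 2)*cos(3*u**2 - u/2)/2 + 2/3] = (-100*u**3*sqrt(u**2 + 2) + 36*u**3*sin(3*u**2 - u/2) - 3*u**2*sin(3*u**2 - u/2) + 40*u*sqrt(u**2 + 2) + 72*u*sin(3*u**2 - u/2) - 6*u*cos(3*u**2 - u/2) - 6*sin(3*u**2 - u/2))/(12*sqrt(u**2 + 2)) = G'(u).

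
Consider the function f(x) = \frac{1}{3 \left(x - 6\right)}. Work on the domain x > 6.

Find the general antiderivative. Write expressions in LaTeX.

Check any antiderivative F(x) by computing F'(x) and comparing it with f(x).
Check: d/dx[\frac{\log{\left(x - 6 \right)}}{3}] = \frac{1}{3 x - 18}, which equals f(x).

F(x) = \frac{\log{\left(x - 6 \right)}}{3} + C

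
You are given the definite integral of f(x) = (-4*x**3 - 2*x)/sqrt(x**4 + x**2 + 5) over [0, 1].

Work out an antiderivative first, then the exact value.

The substitution u = x**4 + x**2 + 5 works: f is exactly (dF/du)*(du/dx) for that inner function.
F(x) = -2*sqrt(x**4 + x**2 + 5) is an antiderivative of f.
Check: d/dx[-2*sqrt(x**4 + x**2 + 5)] = (-4*x**3 - 2*x)/sqrt(x**4 + x**2 + 5) = f(x).
F(1) = -2*sqrt(7); F(0) = -2*sqrt(5).
Integral = F(1) - F(0) = -2*sqrt(7) + 2*sqrt(5).

Antiderivative: F(x) = -2*sqrt(x**4 + x**2 + 5); value = -2*sqrt(7) + 2*sqrt(5)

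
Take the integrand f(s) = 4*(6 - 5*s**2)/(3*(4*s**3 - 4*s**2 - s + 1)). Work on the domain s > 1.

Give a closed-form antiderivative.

The denominator factors as 3*(s - 1)*(2*s - 1)*(2*s + 1); partial fractions split f into directly integrable pieces: 19/(9*(2*s + 1)) - 19/(3*(2*s - 1)) + 4/(9*(s - 1)).
Check: d/ds[(8*log(s - 1) - 57*log(s - 1/2) + 19*log(s + 1/2))/18] = (24 - 20*s**2)/(12*s**3 - 12*s**2 - 3*s + 3), which equals f(s).

An antiderivative is F(s) = (8*log(s - 1) - 57*log(s - 1/2) + 19*log(s + 1/2))/18.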